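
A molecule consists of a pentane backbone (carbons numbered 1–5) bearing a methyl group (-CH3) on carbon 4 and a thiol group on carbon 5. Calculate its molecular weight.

Atom tally by fragment:
  CH3 → C:1 H:3
  CH2 → C:1 H:2
  CH2 → C:1 H:2
  CH(CH3) → C:2 H:4
  CH2SH → C:1 H:3 S:1
Element totals:
  C: 6
  H: 14
  S: 1
Molecular formula: C6H14S.
  M = 6(12.011) + 14(1.008) + 32.06
    = 72.066 + 14.112 + 32.060 = 118.238

118.24 g/mol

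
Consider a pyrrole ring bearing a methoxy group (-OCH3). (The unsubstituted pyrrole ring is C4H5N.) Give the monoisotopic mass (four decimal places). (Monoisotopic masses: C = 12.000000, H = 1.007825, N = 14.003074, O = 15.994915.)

Atom tally by fragment:
  pyrrole ring core → C:4 H:5 N:1
  (− 1 ring H displaced by substituents)
  + OCH3 → C:1 H:3 O:1
Element totals:
  C: 5
  H: 7
  N: 1
  O: 1
Molecular formula: C5H7NO.
  M = 5(12.0) + 7(1.007825) + 14.003074 + 15.994915
    = 60.000000 + 7.054775 + 14.003074 + 15.994915 = 97.052764

97.0528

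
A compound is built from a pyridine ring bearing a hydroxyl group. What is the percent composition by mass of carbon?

Atom tally by fragment:
  pyridine ring core → C:5 H:5 N:1
  (− 1 ring H displaced by substituents)
  + OH → O:1 H:1
Element totals:
  C: 5
  H: 5
  N: 1
  O: 1
Molecular formula: C5H5NO.
Molar mass = 95.101 g/mol.
Mass from C: 5 × 12.011 = 60.055 g/mol.
%C = 60.055 / 95.101 × 100 = 63.15%.

63.15%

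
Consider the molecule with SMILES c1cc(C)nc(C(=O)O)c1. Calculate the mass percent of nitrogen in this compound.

10.21%

Atom tally by fragment:
  pyridine ring core → C:5 H:5 N:1
  (− 2 ring H displaced by substituents)
  + CH3 → C:1 H:3
  + COOH → C:1 H:1 O:2
Element totals:
  C: 7
  H: 7
  N: 1
  O: 2
Molecular formula: C7H7NO2.
Molar mass = 137.138 g/mol.
Mass from N: 1 × 14.007 = 14.007 g/mol.
%N = 14.007 / 137.138 × 100 = 10.21%.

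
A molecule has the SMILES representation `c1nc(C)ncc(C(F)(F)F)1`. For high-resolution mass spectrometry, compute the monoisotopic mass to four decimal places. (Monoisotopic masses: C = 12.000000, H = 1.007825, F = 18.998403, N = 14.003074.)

Atom tally by fragment:
  pyrimidine ring core → C:4 H:4 N:2
  (− 2 ring H displaced by substituents)
  + CH3 → C:1 H:3
  + CF3 → C:1 F:3
Element totals:
  C: 6
  H: 5
  F: 3
  N: 2
Molecular formula: C6H5F3N2.
  M = 6(12.0) + 5(1.007825) + 3(18.998403) + 2(14.003074)
    = 72.000000 + 5.039125 + 56.995209 + 28.006148 = 162.040482

162.0405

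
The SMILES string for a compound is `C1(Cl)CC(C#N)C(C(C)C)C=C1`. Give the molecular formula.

C10H14ClN

Atom tally by fragment:
  cyclohexene ring core → C:6 H:10
  (− 3 ring H displaced by substituents)
  + Cl → Cl:1
  + CN → C:1 N:1
  + CH(CH3)2 → C:3 H:7
Element totals:
  C: 10
  H: 14
  Cl: 1
  N: 1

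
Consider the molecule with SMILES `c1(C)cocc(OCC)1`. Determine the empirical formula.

Atom tally by fragment:
  furan ring core → C:4 H:4 O:1
  (− 2 ring H displaced by substituents)
  + CH3 → C:1 H:3
  + OC2H5 → C:2 H:5 O:1
Element totals:
  C: 7
  H: 10
  O: 2
Molecular formula: C7H10O2.
gcd of subscripts (7, 10, 2) = 1, so the empirical formula equals the molecular formula.

C7H10O2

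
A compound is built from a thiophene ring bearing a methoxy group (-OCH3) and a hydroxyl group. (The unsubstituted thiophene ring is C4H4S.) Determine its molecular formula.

C5H6O2S

Atom tally by fragment:
  thiophene ring core → C:4 H:4 S:1
  (− 2 ring H displaced by substituents)
  + OCH3 → C:1 H:3 O:1
  + OH → O:1 H:1
Element totals:
  C: 5
  H: 6
  O: 2
  S: 1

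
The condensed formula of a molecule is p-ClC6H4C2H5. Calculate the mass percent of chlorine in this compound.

Atom tally by fragment:
  benzene ring core → C:6 H:6
  (− 2 ring H displaced by substituents)
  + Cl → Cl:1
  + C2H5 → C:2 H:5
Element totals:
  C: 8
  H: 9
  Cl: 1
Molecular formula: C8H9Cl.
Molar mass = 140.610 g/mol.
Mass from Cl: 1 × 35.45 = 35.450 g/mol.
%Cl = 35.450 / 140.610 × 100 = 25.21%.

25.21%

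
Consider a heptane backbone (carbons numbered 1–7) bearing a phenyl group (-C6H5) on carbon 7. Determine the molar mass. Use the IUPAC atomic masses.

176.30 g/mol

Atom tally by fragment:
  CH3 → C:1 H:3
  CH2 → C:1 H:2
  CH2 → C:1 H:2
  CH2 → C:1 H:2
  CH2 → C:1 H:2
  CH2 → C:1 H:2
  CH2C6H5 → C:7 H:7
Element totals:
  C: 13
  H: 20
Molecular formula: C13H20.
  M = 13(12.011) + 20(1.008)
    = 156.143 + 20.160 = 176.303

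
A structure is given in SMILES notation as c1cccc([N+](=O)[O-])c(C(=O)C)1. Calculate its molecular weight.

Atom tally by fragment:
  benzene ring core → C:6 H:6
  (− 2 ring H displaced by substituents)
  + NO2 → N:1 O:2
  + COCH3 → C:2 H:3 O:1
Element totals:
  C: 8
  H: 7
  N: 1
  O: 3
Molecular formula: C8H7NO3.
  M = 8(12.011) + 7(1.008) + 14.007 + 3(15.999)
    = 96.088 + 7.056 + 14.007 + 47.997 = 165.148

165.15 g/mol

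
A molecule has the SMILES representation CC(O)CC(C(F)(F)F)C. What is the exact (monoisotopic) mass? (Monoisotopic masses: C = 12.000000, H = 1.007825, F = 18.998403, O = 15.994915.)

156.0762

Atom tally by fragment:
  CH3 → C:1 H:3
  CH(OH) → C:1 H:2 O:1
  CH2 → C:1 H:2
  CH(CF3) → C:2 H:1 F:3
  CH3 → C:1 H:3
Element totals:
  C: 6
  H: 11
  F: 3
  O: 1
Molecular formula: C6H11F3O.
  M = 6(12.0) + 11(1.007825) + 3(18.998403) + 15.994915
    = 72.000000 + 11.086075 + 56.995209 + 15.994915 = 156.076199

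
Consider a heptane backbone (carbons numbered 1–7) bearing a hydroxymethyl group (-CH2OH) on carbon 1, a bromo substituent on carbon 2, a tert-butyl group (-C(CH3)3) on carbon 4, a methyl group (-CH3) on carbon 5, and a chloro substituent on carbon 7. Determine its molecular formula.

Atom tally by fragment:
  HOCH2CH2 → C:2 H:5 O:1
  CH(Br) → C:1 H:1 Br:1
  CH2 → C:1 H:2
  CH(C(CH3)3) → C:5 H:10
  CH(CH3) → C:2 H:4
  CH2 → C:1 H:2
  CH2Cl → C:1 H:2 Cl:1
Element totals:
  C: 13
  H: 26
  Br: 1
  Cl: 1
  O: 1

C13H26BrClO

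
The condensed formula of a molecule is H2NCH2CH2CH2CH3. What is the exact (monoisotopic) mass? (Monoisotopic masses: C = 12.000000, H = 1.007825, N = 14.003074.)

73.0891

Atom tally by fragment:
  H2NCH2 → C:1 H:4 N:1
  CH2 → C:1 H:2
  CH2 → C:1 H:2
  CH3 → C:1 H:3
Element totals:
  C: 4
  H: 11
  N: 1
Molecular formula: C4H11N.
  M = 4(12.0) + 11(1.007825) + 14.003074
    = 48.000000 + 11.086075 + 14.003074 = 73.089149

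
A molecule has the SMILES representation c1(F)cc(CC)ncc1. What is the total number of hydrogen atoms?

8

Atom tally by fragment:
  pyridine ring core → C:5 H:5 N:1
  (− 2 ring H displaced by substituents)
  + F → F:1
  + C2H5 → C:2 H:5
Element totals:
  C: 7
  H: 8
  F: 1
  N: 1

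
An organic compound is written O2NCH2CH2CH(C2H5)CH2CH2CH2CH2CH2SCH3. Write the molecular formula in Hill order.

C11H23NO2S

Atom tally by fragment:
  O2NCH2 → C:1 H:2 N:1 O:2
  CH2 → C:1 H:2
  CH(C2H5) → C:3 H:6
  CH2 → C:1 H:2
  CH2 → C:1 H:2
  CH2 → C:1 H:2
  CH2 → C:1 H:2
  CH2SCH3 → C:2 H:5 S:1
Element totals:
  C: 11
  H: 23
  N: 1
  O: 2
  S: 1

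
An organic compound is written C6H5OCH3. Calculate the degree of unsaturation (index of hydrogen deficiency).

Atom tally by fragment:
  benzene ring core → C:6 H:6
  (− 1 ring H displaced by substituents)
  + OCH3 → C:1 H:3 O:1
Element totals:
  C: 7
  H: 8
  O: 1
Molecular formula: C7H8O.
DoU = (2C + 2 + N − H − X) / 2 = (2·7 + 2 + 0 − 8 − 0) / 2 = 4.

4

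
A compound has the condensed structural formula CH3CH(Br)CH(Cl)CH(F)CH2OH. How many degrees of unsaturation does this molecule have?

0

Atom tally by fragment:
  CH3 → C:1 H:3
  CH(Br) → C:1 H:1 Br:1
  CH(Cl) → C:1 H:1 Cl:1
  CH(F) → C:1 H:1 F:1
  CH2OH → C:1 H:3 O:1
Element totals:
  C: 5
  H: 9
  Br: 1
  Cl: 1
  F: 1
  O: 1
Molecular formula: C5H9BrClFO.
DoU = (2C + 2 + N − H − X) / 2 = (2·5 + 2 + 0 − 9 − 3) / 2 = 0.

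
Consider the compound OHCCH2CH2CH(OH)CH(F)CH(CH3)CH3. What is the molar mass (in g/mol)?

162.20 g/mol

Atom tally by fragment:
  OHCCH2 → C:2 H:3 O:1
  CH2 → C:1 H:2
  CH(OH) → C:1 H:2 O:1
  CH(F) → C:1 H:1 F:1
  CH(CH3) → C:2 H:4
  CH3 → C:1 H:3
Element totals:
  C: 8
  H: 15
  F: 1
  O: 2
Molecular formula: C8H15FO2.
  M = 8(12.011) + 15(1.008) + 18.998 + 2(15.999)
    = 96.088 + 15.120 + 18.998 + 31.998 = 162.204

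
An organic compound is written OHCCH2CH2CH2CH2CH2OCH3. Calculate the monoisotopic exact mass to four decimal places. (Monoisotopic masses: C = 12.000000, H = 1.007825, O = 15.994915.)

130.0994

Element totals:
  C: 7
  H: 14
  O: 2
Molecular formula: C7H14O2.
  M = 7(12.0) + 14(1.007825) + 2(15.994915)
    = 84.000000 + 14.109550 + 31.989830 = 130.099380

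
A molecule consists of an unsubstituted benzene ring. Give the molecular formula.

Atom tally by fragment:
  benzene ring core → C:6 H:6
Element totals:
  C: 6
  H: 6

C6H6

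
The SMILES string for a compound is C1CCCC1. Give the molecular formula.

Atom tally by fragment:
  cyclopentane ring core → C:5 H:10
Element totals:
  C: 5
  H: 10

C5H10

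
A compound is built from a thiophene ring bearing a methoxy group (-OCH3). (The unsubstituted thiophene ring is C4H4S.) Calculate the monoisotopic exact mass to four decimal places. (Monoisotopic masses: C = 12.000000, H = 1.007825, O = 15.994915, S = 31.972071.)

Atom tally by fragment:
  thiophene ring core → C:4 H:4 S:1
  (− 1 ring H displaced by substituents)
  + OCH3 → C:1 H:3 O:1
Element totals:
  C: 5
  H: 6
  O: 1
  S: 1
Molecular formula: C5H6OS.
  M = 5(12.0) + 6(1.007825) + 15.994915 + 31.972071
    = 60.000000 + 6.046950 + 15.994915 + 31.972071 = 114.013936

114.0139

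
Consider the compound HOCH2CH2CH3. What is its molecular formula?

Element totals:
  C: 3
  H: 8
  O: 1

C3H8O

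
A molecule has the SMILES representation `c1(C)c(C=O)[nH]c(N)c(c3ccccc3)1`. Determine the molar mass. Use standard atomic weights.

Atom tally by fragment:
  pyrrole ring core → C:4 H:5 N:1
  (− 4 ring H displaced by substituents)
  + CH3 → C:1 H:3
  + CHO → C:1 H:1 O:1
  + NH2 → N:1 H:2
  + C6H5 → C:6 H:5
Element totals:
  C: 12
  H: 12
  N: 2
  O: 1
Molecular formula: C12H12N2O.
  M = 12(12.011) + 12(1.008) + 2(14.007) + 15.999
    = 144.132 + 12.096 + 28.014 + 15.999 = 200.241

200.24 g/mol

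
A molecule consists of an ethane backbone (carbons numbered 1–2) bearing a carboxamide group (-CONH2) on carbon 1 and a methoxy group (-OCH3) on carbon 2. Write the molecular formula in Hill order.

Atom tally by fragment:
  H2NOCCH2 → C:2 H:4 O:1 N:1
  CH2OCH3 → C:2 H:5 O:1
Element totals:
  C: 4
  H: 9
  N: 1
  O: 2

C4H9NO2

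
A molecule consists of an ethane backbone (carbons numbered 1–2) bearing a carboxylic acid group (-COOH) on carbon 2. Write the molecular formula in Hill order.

C3H6O2

Atom tally by fragment:
  CH3 → C:1 H:3
  CH2COOH → C:2 H:3 O:2
Element totals:
  C: 3
  H: 6
  O: 2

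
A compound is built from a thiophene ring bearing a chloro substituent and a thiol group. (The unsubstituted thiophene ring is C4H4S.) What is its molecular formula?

C4H3ClS2

Atom tally by fragment:
  thiophene ring core → C:4 H:4 S:1
  (− 2 ring H displaced by substituents)
  + Cl → Cl:1
  + SH → S:1 H:1
Element totals:
  C: 4
  H: 3
  Cl: 1
  S: 2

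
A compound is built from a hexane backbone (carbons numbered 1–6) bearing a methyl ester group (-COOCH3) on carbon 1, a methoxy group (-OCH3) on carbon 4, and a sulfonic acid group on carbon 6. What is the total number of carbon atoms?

Atom tally by fragment:
  CH3OOCCH2 → C:3 H:5 O:2
  CH2 → C:1 H:2
  CH2 → C:1 H:2
  CH(OCH3) → C:2 H:4 O:1
  CH2 → C:1 H:2
  CH2SO3H → C:1 H:3 S:1 O:3
Element totals:
  C: 9
  H: 18
  O: 6
  S: 1

9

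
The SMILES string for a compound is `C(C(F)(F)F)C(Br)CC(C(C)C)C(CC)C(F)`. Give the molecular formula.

C12H21BrF4

Atom tally by fragment:
  F3CCH2 → C:2 H:2 F:3
  CH(Br) → C:1 H:1 Br:1
  CH2 → C:1 H:2
  CH(CH(CH3)2) → C:4 H:8
  CH(C2H5) → C:3 H:6
  CH2F → C:1 H:2 F:1
Element totals:
  C: 12
  H: 21
  Br: 1
  F: 4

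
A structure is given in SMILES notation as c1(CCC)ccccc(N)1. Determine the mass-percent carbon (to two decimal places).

Atom tally by fragment:
  benzene ring core → C:6 H:6
  (− 2 ring H displaced by substituents)
  + CH2CH2CH3 → C:3 H:7
  + NH2 → N:1 H:2
Element totals:
  C: 9
  H: 13
  N: 1
Molecular formula: C9H13N.
Molar mass = 135.210 g/mol.
Mass from C: 9 × 12.011 = 108.099 g/mol.
%C = 108.099 / 135.210 × 100 = 79.95%.

79.95%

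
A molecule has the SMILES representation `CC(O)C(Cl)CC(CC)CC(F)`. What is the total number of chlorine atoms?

Atom tally by fragment:
  CH3 → C:1 H:3
  CH(OH) → C:1 H:2 O:1
  CH(Cl) → C:1 H:1 Cl:1
  CH2 → C:1 H:2
  CH(C2H5) → C:3 H:6
  CH2 → C:1 H:2
  CH2F → C:1 H:2 F:1
Element totals:
  C: 9
  H: 18
  Cl: 1
  F: 1
  O: 1

1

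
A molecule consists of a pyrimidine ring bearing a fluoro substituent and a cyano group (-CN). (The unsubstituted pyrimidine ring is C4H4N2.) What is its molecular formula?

C5H2FN3

Atom tally by fragment:
  pyrimidine ring core → C:4 H:4 N:2
  (− 2 ring H displaced by substituents)
  + F → F:1
  + CN → C:1 N:1
Element totals:
  C: 5
  H: 2
  F: 1
  N: 3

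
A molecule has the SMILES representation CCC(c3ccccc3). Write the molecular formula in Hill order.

Atom tally by fragment:
  CH3 → C:1 H:3
  CH2 → C:1 H:2
  CH2C6H5 → C:7 H:7
Element totals:
  C: 9
  H: 12

C9H12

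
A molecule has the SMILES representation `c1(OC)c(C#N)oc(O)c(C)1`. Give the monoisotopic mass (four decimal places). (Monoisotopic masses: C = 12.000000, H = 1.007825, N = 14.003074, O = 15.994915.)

153.0426

Atom tally by fragment:
  furan ring core → C:4 H:4 O:1
  (− 4 ring H displaced by substituents)
  + OCH3 → C:1 H:3 O:1
  + CN → C:1 N:1
  + OH → O:1 H:1
  + CH3 → C:1 H:3
Element totals:
  C: 7
  H: 7
  N: 1
  O: 3
Molecular formula: C7H7NO3.
  M = 7(12.0) + 7(1.007825) + 14.003074 + 3(15.994915)
    = 84.000000 + 7.054775 + 14.003074 + 47.984745 = 153.042594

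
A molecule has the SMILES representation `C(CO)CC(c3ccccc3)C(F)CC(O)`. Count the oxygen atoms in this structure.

Atom tally by fragment:
  HOCH2CH2 → C:2 H:5 O:1
  CH2 → C:1 H:2
  CH(C6H5) → C:7 H:6
  CH(F) → C:1 H:1 F:1
  CH2 → C:1 H:2
  CH2OH → C:1 H:3 O:1
Element totals:
  C: 13
  H: 19
  F: 1
  O: 2

2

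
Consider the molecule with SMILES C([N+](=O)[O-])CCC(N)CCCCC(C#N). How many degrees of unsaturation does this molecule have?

Atom tally by fragment:
  O2NCH2 → C:1 H:2 N:1 O:2
  CH2 → C:1 H:2
  CH2 → C:1 H:2
  CH(NH2) → C:1 H:3 N:1
  CH2 → C:1 H:2
  CH2 → C:1 H:2
  CH2 → C:1 H:2
  CH2 → C:1 H:2
  CH2CN → C:2 H:2 N:1
Element totals:
  C: 10
  H: 19
  N: 3
  O: 2
Molecular formula: C10H19N3O2.
DoU = (2C + 2 + N − H − X) / 2 = (2·10 + 2 + 3 − 19 − 0) / 2 = 3.

3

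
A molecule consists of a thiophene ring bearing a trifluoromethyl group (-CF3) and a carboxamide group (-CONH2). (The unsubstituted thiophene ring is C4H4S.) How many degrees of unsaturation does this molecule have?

4

Atom tally by fragment:
  thiophene ring core → C:4 H:4 S:1
  (− 2 ring H displaced by substituents)
  + CF3 → C:1 F:3
  + CONH2 → C:1 H:2 O:1 N:1
Element totals:
  C: 6
  H: 4
  F: 3
  N: 1
  O: 1
  S: 1
Molecular formula: C6H4F3NOS.
DoU = (2C + 2 + N − H − X) / 2 = (2·6 + 2 + 1 − 4 − 3) / 2 = 4.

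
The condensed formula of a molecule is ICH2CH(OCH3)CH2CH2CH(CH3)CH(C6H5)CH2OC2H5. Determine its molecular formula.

C17H27IO2

Atom tally by fragment:
  ICH2 → C:1 H:2 I:1
  CH(OCH3) → C:2 H:4 O:1
  CH2 → C:1 H:2
  CH2 → C:1 H:2
  CH(CH3) → C:2 H:4
  CH(C6H5) → C:7 H:6
  CH2OC2H5 → C:3 H:7 O:1
Element totals:
  C: 17
  H: 27
  I: 1
  O: 2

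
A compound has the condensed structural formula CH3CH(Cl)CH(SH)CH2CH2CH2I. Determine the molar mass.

278.58 g/mol

Element totals:
  C: 6
  H: 12
  Cl: 1
  I: 1
  S: 1
Molecular formula: C6H12ClIS.
  M = 6(12.011) + 12(1.008) + 35.45 + 126.904 + 32.06
    = 72.066 + 12.096 + 35.450 + 126.904 + 32.060 = 278.576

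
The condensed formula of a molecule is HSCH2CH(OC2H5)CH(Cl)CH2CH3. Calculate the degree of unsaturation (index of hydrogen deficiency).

Element totals:
  C: 7
  H: 15
  Cl: 1
  O: 1
  S: 1
Molecular formula: C7H15ClOS.
DoU = (2C + 2 + N − H − X) / 2 = (2·7 + 2 + 0 − 15 − 1) / 2 = 0.

0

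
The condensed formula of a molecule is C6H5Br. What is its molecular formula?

Atom tally by fragment:
  benzene ring core → C:6 H:6
  (− 1 ring H displaced by substituents)
  + Br → Br:1
Element totals:
  C: 6
  H: 5
  Br: 1

C6H5Br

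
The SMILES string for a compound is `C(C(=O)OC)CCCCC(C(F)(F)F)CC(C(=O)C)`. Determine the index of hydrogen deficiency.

Atom tally by fragment:
  CH3OOCCH2 → C:3 H:5 O:2
  CH2 → C:1 H:2
  CH2 → C:1 H:2
  CH2 → C:1 H:2
  CH2 → C:1 H:2
  CH(CF3) → C:2 H:1 F:3
  CH2 → C:1 H:2
  CH2COCH3 → C:3 H:5 O:1
Element totals:
  C: 13
  H: 21
  F: 3
  O: 3
Molecular formula: C13H21F3O3.
DoU = (2C + 2 + N − H − X) / 2 = (2·13 + 2 + 0 − 21 − 3) / 2 = 2.

2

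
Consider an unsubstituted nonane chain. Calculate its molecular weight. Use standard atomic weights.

Atom tally by fragment:
  CH3 → C:1 H:3
  CH2 → C:1 H:2
  CH2 → C:1 H:2
  CH2 → C:1 H:2
  CH2 → C:1 H:2
  CH2 → C:1 H:2
  CH2 → C:1 H:2
  CH2 → C:1 H:2
  CH3 → C:1 H:3
Element totals:
  C: 9
  H: 20
Molecular formula: C9H20.
  M = 9(12.011) + 20(1.008)
    = 108.099 + 20.160 = 128.259

128.26 g/mol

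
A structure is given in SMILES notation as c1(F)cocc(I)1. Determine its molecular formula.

C4H2FIO

Atom tally by fragment:
  furan ring core → C:4 H:4 O:1
  (− 2 ring H displaced by substituents)
  + F → F:1
  + I → I:1
Element totals:
  C: 4
  H: 2
  F: 1
  I: 1
  O: 1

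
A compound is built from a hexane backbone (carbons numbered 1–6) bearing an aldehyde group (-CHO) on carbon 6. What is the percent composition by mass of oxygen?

Atom tally by fragment:
  CH3 → C:1 H:3
  CH2 → C:1 H:2
  CH2 → C:1 H:2
  CH2 → C:1 H:2
  CH2 → C:1 H:2
  CH2CHO → C:2 H:3 O:1
Element totals:
  C: 7
  H: 14
  O: 1
Molecular formula: C7H14O.
Molar mass = 114.188 g/mol.
Mass from O: 1 × 15.999 = 15.999 g/mol.
%O = 15.999 / 114.188 × 100 = 14.01%.

14.01%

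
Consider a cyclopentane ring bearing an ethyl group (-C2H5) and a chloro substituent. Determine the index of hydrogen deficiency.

1

Atom tally by fragment:
  cyclopentane ring core → C:5 H:10
  (− 2 ring H displaced by substituents)
  + C2H5 → C:2 H:5
  + Cl → Cl:1
Element totals:
  C: 7
  H: 13
  Cl: 1
Molecular formula: C7H13Cl.
DoU = (2C + 2 + N − H − X) / 2 = (2·7 + 2 + 0 − 13 − 1) / 2 = 1.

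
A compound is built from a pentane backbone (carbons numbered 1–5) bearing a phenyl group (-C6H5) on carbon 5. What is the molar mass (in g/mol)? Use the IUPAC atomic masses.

Atom tally by fragment:
  CH3 → C:1 H:3
  CH2 → C:1 H:2
  CH2 → C:1 H:2
  CH2 → C:1 H:2
  CH2C6H5 → C:7 H:7
Element totals:
  C: 11
  H: 16
Molecular formula: C11H16.
  M = 11(12.011) + 16(1.008)
    = 132.121 + 16.128 = 148.249

148.25 g/mol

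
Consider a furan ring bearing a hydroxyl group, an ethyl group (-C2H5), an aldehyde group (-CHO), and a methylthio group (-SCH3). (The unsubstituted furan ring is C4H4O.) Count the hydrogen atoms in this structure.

Atom tally by fragment:
  furan ring core → C:4 H:4 O:1
  (− 4 ring H displaced by substituents)
  + OH → O:1 H:1
  + C2H5 → C:2 H:5
  + CHO → C:1 H:1 O:1
  + SCH3 → C:1 H:3 S:1
Element totals:
  C: 8
  H: 10
  O: 3
  S: 1

10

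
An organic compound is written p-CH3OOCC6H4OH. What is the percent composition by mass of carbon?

Element totals:
  C: 8
  H: 8
  O: 3
Molecular formula: C8H8O3.
Molar mass = 152.149 g/mol.
Mass from C: 8 × 12.011 = 96.088 g/mol.
%C = 96.088 / 152.149 × 100 = 63.15%.

63.15%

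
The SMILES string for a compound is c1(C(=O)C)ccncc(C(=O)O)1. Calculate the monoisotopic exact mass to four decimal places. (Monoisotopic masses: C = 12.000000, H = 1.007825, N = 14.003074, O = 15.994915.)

165.0426

Atom tally by fragment:
  pyridine ring core → C:5 H:5 N:1
  (− 2 ring H displaced by substituents)
  + COCH3 → C:2 H:3 O:1
  + COOH → C:1 H:1 O:2
Element totals:
  C: 8
  H: 7
  N: 1
  O: 3
Molecular formula: C8H7NO3.
  M = 8(12.0) + 7(1.007825) + 14.003074 + 3(15.994915)
    = 96.000000 + 7.054775 + 14.003074 + 47.984745 = 165.042594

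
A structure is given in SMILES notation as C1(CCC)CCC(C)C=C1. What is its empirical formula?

Atom tally by fragment:
  cyclohexene ring core → C:6 H:10
  (− 2 ring H displaced by substituents)
  + CH2CH2CH3 → C:3 H:7
  + CH3 → C:1 H:3
Element totals:
  C: 10
  H: 18
Molecular formula: C10H18.
gcd of subscripts = 2; dividing each by 2:
  C: 10/2 = 5
  H: 18/2 = 9

C5H9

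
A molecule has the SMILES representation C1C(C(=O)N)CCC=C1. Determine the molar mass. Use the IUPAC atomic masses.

Atom tally by fragment:
  cyclohexene ring core → C:6 H:10
  (− 1 ring H displaced by substituents)
  + CONH2 → C:1 H:2 O:1 N:1
Element totals:
  C: 7
  H: 11
  N: 1
  O: 1
Molecular formula: C7H11NO.
  M = 7(12.011) + 11(1.008) + 14.007 + 15.999
    = 84.077 + 11.088 + 14.007 + 15.999 = 125.171

125.17 g/mol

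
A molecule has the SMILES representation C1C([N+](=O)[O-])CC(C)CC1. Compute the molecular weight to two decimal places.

143.19 g/mol

Atom tally by fragment:
  cyclohexane ring core → C:6 H:12
  (− 2 ring H displaced by substituents)
  + NO2 → N:1 O:2
  + CH3 → C:1 H:3
Element totals:
  C: 7
  H: 13
  N: 1
  O: 2
Molecular formula: C7H13NO2.
  M = 7(12.011) + 13(1.008) + 14.007 + 2(15.999)
    = 84.077 + 13.104 + 14.007 + 31.998 = 143.186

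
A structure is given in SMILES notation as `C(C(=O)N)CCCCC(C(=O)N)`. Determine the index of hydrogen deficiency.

2

Atom tally by fragment:
  H2NOCCH2 → C:2 H:4 O:1 N:1
  CH2 → C:1 H:2
  CH2 → C:1 H:2
  CH2 → C:1 H:2
  CH2 → C:1 H:2
  CH2CONH2 → C:2 H:4 O:1 N:1
Element totals:
  C: 8
  H: 16
  N: 2
  O: 2
Molecular formula: C8H16N2O2.
DoU = (2C + 2 + N − H − X) / 2 = (2·8 + 2 + 2 − 16 − 0) / 2 = 2.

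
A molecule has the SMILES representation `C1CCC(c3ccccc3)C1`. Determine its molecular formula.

Atom tally by fragment:
  cyclopentane ring core → C:5 H:10
  (− 1 ring H displaced by substituents)
  + C6H5 → C:6 H:5
Element totals:
  C: 11
  H: 14

C11H14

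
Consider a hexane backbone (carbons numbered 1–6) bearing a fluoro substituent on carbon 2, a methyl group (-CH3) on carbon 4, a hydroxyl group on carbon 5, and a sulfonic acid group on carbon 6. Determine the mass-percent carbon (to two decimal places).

39.24%

Atom tally by fragment:
  CH3 → C:1 H:3
  CH(F) → C:1 H:1 F:1
  CH2 → C:1 H:2
  CH(CH3) → C:2 H:4
  CH(OH) → C:1 H:2 O:1
  CH2SO3H → C:1 H:3 S:1 O:3
Element totals:
  C: 7
  H: 15
  F: 1
  O: 4
  S: 1
Molecular formula: C7H15FO4S.
Molar mass = 214.251 g/mol.
Mass from C: 7 × 12.011 = 84.077 g/mol.
%C = 84.077 / 214.251 × 100 = 39.24%.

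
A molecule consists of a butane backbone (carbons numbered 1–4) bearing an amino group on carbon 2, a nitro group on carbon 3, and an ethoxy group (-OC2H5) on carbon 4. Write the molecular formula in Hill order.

Atom tally by fragment:
  CH3 → C:1 H:3
  CH(NH2) → C:1 H:3 N:1
  CH(NO2) → C:1 H:1 N:1 O:2
  CH2OC2H5 → C:3 H:7 O:1
Element totals:
  C: 6
  H: 14
  N: 2
  O: 3

C6H14N2O3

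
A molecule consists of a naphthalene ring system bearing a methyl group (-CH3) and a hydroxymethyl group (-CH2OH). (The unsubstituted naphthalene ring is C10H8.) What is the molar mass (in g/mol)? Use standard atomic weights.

Atom tally by fragment:
  naphthalene ring system core → C:10 H:8
  (− 2 ring H displaced by substituents)
  + CH3 → C:1 H:3
  + CH2OH → C:1 H:3 O:1
Element totals:
  C: 12
  H: 12
  O: 1
Molecular formula: C12H12O.
  M = 12(12.011) + 12(1.008) + 15.999
    = 144.132 + 12.096 + 15.999 = 172.227

172.23 g/mol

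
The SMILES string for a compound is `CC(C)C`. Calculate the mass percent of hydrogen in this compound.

17.34%

Atom tally by fragment:
  CH3 → C:1 H:3
  CH(CH3) → C:2 H:4
  CH3 → C:1 H:3
Element totals:
  C: 4
  H: 10
Molecular formula: C4H10.
Molar mass = 58.124 g/mol.
Mass from H: 10 × 1.008 = 10.080 g/mol.
%H = 10.080 / 58.124 × 100 = 17.34%.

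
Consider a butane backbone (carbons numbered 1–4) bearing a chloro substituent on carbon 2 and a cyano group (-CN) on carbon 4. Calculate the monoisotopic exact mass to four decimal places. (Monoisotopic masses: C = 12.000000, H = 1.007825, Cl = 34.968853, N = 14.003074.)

117.0345

Atom tally by fragment:
  CH3 → C:1 H:3
  CH(Cl) → C:1 H:1 Cl:1
  CH2 → C:1 H:2
  CH2CN → C:2 H:2 N:1
Element totals:
  C: 5
  H: 8
  Cl: 1
  N: 1
Molecular formula: C5H8ClN.
  M = 5(12.0) + 8(1.007825) + 34.968853 + 14.003074
    = 60.000000 + 8.062600 + 34.968853 + 14.003074 = 117.034527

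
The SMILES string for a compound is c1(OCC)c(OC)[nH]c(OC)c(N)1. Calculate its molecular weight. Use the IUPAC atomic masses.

Atom tally by fragment:
  pyrrole ring core → C:4 H:5 N:1
  (− 4 ring H displaced by substituents)
  + OC2H5 → C:2 H:5 O:1
  + OCH3 → C:1 H:3 O:1
  + OCH3 → C:1 H:3 O:1
  + NH2 → N:1 H:2
Element totals:
  C: 8
  H: 14
  N: 2
  O: 3
Molecular formula: C8H14N2O3.
  M = 8(12.011) + 14(1.008) + 2(14.007) + 3(15.999)
    = 96.088 + 14.112 + 28.014 + 47.997 = 186.211

186.21 g/mol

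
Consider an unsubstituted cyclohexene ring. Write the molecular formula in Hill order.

C6H10

Atom tally by fragment:
  cyclohexene ring core → C:6 H:10
Element totals:
  C: 6
  H: 10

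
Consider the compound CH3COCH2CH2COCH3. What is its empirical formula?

Atom tally by fragment:
  CH3COCH2 → C:3 H:5 O:1
  CH2COCH3 → C:3 H:5 O:1
Element totals:
  C: 6
  H: 10
  O: 2
Molecular formula: C6H10O2.
gcd of subscripts = 2; dividing each by 2:
  C: 6/2 = 3
  H: 10/2 = 5
  O: 2/2 = 1

C3H5O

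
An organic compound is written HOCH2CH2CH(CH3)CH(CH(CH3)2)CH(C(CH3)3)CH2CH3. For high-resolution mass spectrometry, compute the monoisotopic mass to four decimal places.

228.2453

Atom tally by fragment:
  HOCH2 → C:1 H:3 O:1
  CH2 → C:1 H:2
  CH(CH3) → C:2 H:4
  CH(CH(CH3)2) → C:4 H:8
  CH(C(CH3)3) → C:5 H:10
  CH2 → C:1 H:2
  CH3 → C:1 H:3
Element totals:
  C: 15
  H: 32
  O: 1
Molecular formula: C15H32O.
  M = 15(12.0) + 32(1.007825) + 15.994915
    = 180.000000 + 32.250400 + 15.994915 = 228.245315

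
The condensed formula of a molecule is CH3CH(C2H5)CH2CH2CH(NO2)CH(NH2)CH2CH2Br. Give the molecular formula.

Atom tally by fragment:
  CH3 → C:1 H:3
  CH(C2H5) → C:3 H:6
  CH2 → C:1 H:2
  CH2 → C:1 H:2
  CH(NO2) → C:1 H:1 N:1 O:2
  CH(NH2) → C:1 H:3 N:1
  CH2 → C:1 H:2
  CH2Br → C:1 H:2 Br:1
Element totals:
  C: 10
  H: 21
  Br: 1
  N: 2
  O: 2

C10H21BrN2O2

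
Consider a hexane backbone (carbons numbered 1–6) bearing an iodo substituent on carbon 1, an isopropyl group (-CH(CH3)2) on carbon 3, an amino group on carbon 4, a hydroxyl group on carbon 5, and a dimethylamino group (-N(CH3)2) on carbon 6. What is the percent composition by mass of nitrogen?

8.53%

Atom tally by fragment:
  ICH2 → C:1 H:2 I:1
  CH2 → C:1 H:2
  CH(CH(CH3)2) → C:4 H:8
  CH(NH2) → C:1 H:3 N:1
  CH(OH) → C:1 H:2 O:1
  CH2N(CH3)2 → C:3 H:8 N:1
Element totals:
  C: 11
  H: 25
  I: 1
  N: 2
  O: 1
Molecular formula: C11H25IN2O.
Molar mass = 328.238 g/mol.
Mass from N: 2 × 14.007 = 28.014 g/mol.
%N = 28.014 / 328.238 × 100 = 8.53%.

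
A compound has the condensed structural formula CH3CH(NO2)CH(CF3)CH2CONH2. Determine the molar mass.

214.14 g/mol

Element totals:
  C: 6
  H: 9
  F: 3
  N: 2
  O: 3
Molecular formula: C6H9F3N2O3.
  M = 6(12.011) + 9(1.008) + 3(18.998) + 2(14.007) + 3(15.999)
    = 72.066 + 9.072 + 56.994 + 28.014 + 47.997 = 214.143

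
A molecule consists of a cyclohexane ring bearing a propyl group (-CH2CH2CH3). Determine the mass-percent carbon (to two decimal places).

Atom tally by fragment:
  cyclohexane ring core → C:6 H:12
  (− 1 ring H displaced by substituents)
  + CH2CH2CH3 → C:3 H:7
Element totals:
  C: 9
  H: 18
Molecular formula: C9H18.
Molar mass = 126.243 g/mol.
Mass from C: 9 × 12.011 = 108.099 g/mol.
%C = 108.099 / 126.243 × 100 = 85.63%.

85.63%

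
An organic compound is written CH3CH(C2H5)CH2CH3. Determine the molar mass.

Element totals:
  C: 6
  H: 14
Molecular formula: C6H14.
  M = 6(12.011) + 14(1.008)
    = 72.066 + 14.112 = 86.178

86.18 g/mol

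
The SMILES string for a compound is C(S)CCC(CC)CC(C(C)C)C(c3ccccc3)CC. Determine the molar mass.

306.55 g/mol

Atom tally by fragment:
  HSCH2 → C:1 H:3 S:1
  CH2 → C:1 H:2
  CH2 → C:1 H:2
  CH(C2H5) → C:3 H:6
  CH2 → C:1 H:2
  CH(CH(CH3)2) → C:4 H:8
  CH(C6H5) → C:7 H:6
  CH2 → C:1 H:2
  CH3 → C:1 H:3
Element totals:
  C: 20
  H: 34
  S: 1
Molecular formula: C20H34S.
  M = 20(12.011) + 34(1.008) + 32.06
    = 240.220 + 34.272 + 32.060 = 306.552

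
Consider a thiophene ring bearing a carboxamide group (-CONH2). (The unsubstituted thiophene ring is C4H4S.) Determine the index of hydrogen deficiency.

4

Atom tally by fragment:
  thiophene ring core → C:4 H:4 S:1
  (− 1 ring H displaced by substituents)
  + CONH2 → C:1 H:2 O:1 N:1
Element totals:
  C: 5
  H: 5
  N: 1
  O: 1
  S: 1
Molecular formula: C5H5NOS.
DoU = (2C + 2 + N − H − X) / 2 = (2·5 + 2 + 1 − 5 − 0) / 2 = 4.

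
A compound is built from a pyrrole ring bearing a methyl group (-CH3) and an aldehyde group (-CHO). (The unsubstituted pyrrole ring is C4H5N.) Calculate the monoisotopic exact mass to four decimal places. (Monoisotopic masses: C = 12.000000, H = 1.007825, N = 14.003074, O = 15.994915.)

109.0528

Atom tally by fragment:
  pyrrole ring core → C:4 H:5 N:1
  (− 2 ring H displaced by substituents)
  + CH3 → C:1 H:3
  + CHO → C:1 H:1 O:1
Element totals:
  C: 6
  H: 7
  N: 1
  O: 1
Molecular formula: C6H7NO.
  M = 6(12.0) + 7(1.007825) + 14.003074 + 15.994915
    = 72.000000 + 7.054775 + 14.003074 + 15.994915 = 109.052764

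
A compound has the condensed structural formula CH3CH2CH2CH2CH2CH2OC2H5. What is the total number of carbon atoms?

8

Atom tally by fragment:
  CH3 → C:1 H:3
  CH2 → C:1 H:2
  CH2 → C:1 H:2
  CH2 → C:1 H:2
  CH2 → C:1 H:2
  CH2OC2H5 → C:3 H:7 O:1
Element totals:
  C: 8
  H: 18
  O: 1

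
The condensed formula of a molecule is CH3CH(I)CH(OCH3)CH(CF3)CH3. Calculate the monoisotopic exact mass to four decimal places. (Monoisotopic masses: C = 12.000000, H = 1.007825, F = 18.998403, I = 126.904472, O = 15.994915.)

295.9885

Element totals:
  C: 7
  H: 12
  F: 3
  I: 1
  O: 1
Molecular formula: C7H12F3IO.
  M = 7(12.0) + 12(1.007825) + 3(18.998403) + 126.904472 + 15.994915
    = 84.000000 + 12.093900 + 56.995209 + 126.904472 + 15.994915 = 295.988496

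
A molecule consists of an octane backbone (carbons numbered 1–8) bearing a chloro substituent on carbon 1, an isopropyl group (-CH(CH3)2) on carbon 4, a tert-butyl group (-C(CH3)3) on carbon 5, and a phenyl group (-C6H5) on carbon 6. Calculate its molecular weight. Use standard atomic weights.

Atom tally by fragment:
  ClCH2 → C:1 H:2 Cl:1
  CH2 → C:1 H:2
  CH2 → C:1 H:2
  CH(CH(CH3)2) → C:4 H:8
  CH(C(CH3)3) → C:5 H:10
  CH(C6H5) → C:7 H:6
  CH2 → C:1 H:2
  CH3 → C:1 H:3
Element totals:
  C: 21
  H: 35
  Cl: 1
Molecular formula: C21H35Cl.
  M = 21(12.011) + 35(1.008) + 35.45
    = 252.231 + 35.280 + 35.450 = 322.961

322.96 g/mol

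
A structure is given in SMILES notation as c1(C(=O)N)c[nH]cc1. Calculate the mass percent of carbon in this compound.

54.54%

Atom tally by fragment:
  pyrrole ring core → C:4 H:5 N:1
  (− 1 ring H displaced by substituents)
  + CONH2 → C:1 H:2 O:1 N:1
Element totals:
  C: 5
  H: 6
  N: 2
  O: 1
Molecular formula: C5H6N2O.
Molar mass = 110.116 g/mol.
Mass from C: 5 × 12.011 = 60.055 g/mol.
%C = 60.055 / 110.116 × 100 = 54.54%.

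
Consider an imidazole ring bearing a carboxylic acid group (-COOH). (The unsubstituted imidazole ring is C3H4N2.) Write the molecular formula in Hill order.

C4H4N2O2

Atom tally by fragment:
  imidazole ring core → C:3 H:4 N:2
  (− 1 ring H displaced by substituents)
  + COOH → C:1 H:1 O:2
Element totals:
  C: 4
  H: 4
  N: 2
  O: 2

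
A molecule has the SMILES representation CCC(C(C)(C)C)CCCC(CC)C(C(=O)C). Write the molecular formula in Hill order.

C16H32O

Atom tally by fragment:
  CH3 → C:1 H:3
  CH2 → C:1 H:2
  CH(C(CH3)3) → C:5 H:10
  CH2 → C:1 H:2
  CH2 → C:1 H:2
  CH2 → C:1 H:2
  CH(C2H5) → C:3 H:6
  CH2COCH3 → C:3 H:5 O:1
Element totals:
  C: 16
  H: 32
  O: 1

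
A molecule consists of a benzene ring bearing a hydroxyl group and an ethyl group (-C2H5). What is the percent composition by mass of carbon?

Atom tally by fragment:
  benzene ring core → C:6 H:6
  (− 2 ring H displaced by substituents)
  + OH → O:1 H:1
  + C2H5 → C:2 H:5
Element totals:
  C: 8
  H: 10
  O: 1
Molecular formula: C8H10O.
Molar mass = 122.167 g/mol.
Mass from C: 8 × 12.011 = 96.088 g/mol.
%C = 96.088 / 122.167 × 100 = 78.65%.

78.65%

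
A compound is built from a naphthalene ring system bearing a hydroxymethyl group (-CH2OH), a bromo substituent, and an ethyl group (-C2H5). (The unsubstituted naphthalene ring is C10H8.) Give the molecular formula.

C13H13BrO

Atom tally by fragment:
  naphthalene ring system core → C:10 H:8
  (− 3 ring H displaced by substituents)
  + CH2OH → C:1 H:3 O:1
  + Br → Br:1
  + C2H5 → C:2 H:5
Element totals:
  C: 13
  H: 13
  Br: 1
  O: 1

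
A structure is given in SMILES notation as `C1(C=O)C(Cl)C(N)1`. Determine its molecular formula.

C4H6ClNO

Atom tally by fragment:
  cyclopropane ring core → C:3 H:6
  (− 3 ring H displaced by substituents)
  + CHO → C:1 H:1 O:1
  + Cl → Cl:1
  + NH2 → N:1 H:2
Element totals:
  C: 4
  H: 6
  Cl: 1
  N: 1
  O: 1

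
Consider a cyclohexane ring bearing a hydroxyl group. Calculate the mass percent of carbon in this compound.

71.95%

Atom tally by fragment:
  cyclohexane ring core → C:6 H:12
  (− 1 ring H displaced by substituents)
  + OH → O:1 H:1
Element totals:
  C: 6
  H: 12
  O: 1
Molecular formula: C6H12O.
Molar mass = 100.161 g/mol.
Mass from C: 6 × 12.011 = 72.066 g/mol.
%C = 72.066 / 100.161 × 100 = 71.95%.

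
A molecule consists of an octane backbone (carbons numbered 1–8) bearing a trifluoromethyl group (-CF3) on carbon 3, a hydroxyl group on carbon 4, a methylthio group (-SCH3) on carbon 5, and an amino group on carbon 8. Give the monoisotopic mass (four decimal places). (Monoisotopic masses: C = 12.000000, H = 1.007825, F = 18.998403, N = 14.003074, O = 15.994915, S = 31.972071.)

259.1218

Atom tally by fragment:
  CH3 → C:1 H:3
  CH2 → C:1 H:2
  CH(CF3) → C:2 H:1 F:3
  CH(OH) → C:1 H:2 O:1
  CH(SCH3) → C:2 H:4 S:1
  CH2 → C:1 H:2
  CH2 → C:1 H:2
  CH2NH2 → C:1 H:4 N:1
Element totals:
  C: 10
  H: 20
  F: 3
  N: 1
  O: 1
  S: 1
Molecular formula: C10H20F3NOS.
  M = 10(12.0) + 20(1.007825) + 3(18.998403) + 14.003074 + 15.994915 + 31.972071
    = 120.000000 + 20.156500 + 56.995209 + 14.003074 + 15.994915 + 31.972071 = 259.121769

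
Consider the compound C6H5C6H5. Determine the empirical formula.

Element totals:
  C: 12
  H: 10
Molecular formula: C12H10.
gcd of subscripts = 2; dividing each by 2:
  C: 12/2 = 6
  H: 10/2 = 5

C6H5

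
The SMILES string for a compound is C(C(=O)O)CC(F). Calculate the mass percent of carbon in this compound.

45.28%

Atom tally by fragment:
  HOOCCH2 → C:2 H:3 O:2
  CH2 → C:1 H:2
  CH2F → C:1 H:2 F:1
Element totals:
  C: 4
  H: 7
  F: 1
  O: 2
Molecular formula: C4H7FO2.
Molar mass = 106.096 g/mol.
Mass from C: 4 × 12.011 = 48.044 g/mol.
%C = 48.044 / 106.096 × 100 = 45.28%.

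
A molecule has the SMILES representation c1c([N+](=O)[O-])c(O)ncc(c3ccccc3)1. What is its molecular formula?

Atom tally by fragment:
  pyridine ring core → C:5 H:5 N:1
  (− 3 ring H displaced by substituents)
  + NO2 → N:1 O:2
  + OH → O:1 H:1
  + C6H5 → C:6 H:5
Element totals:
  C: 11
  H: 8
  N: 2
  O: 3

C11H8N2O3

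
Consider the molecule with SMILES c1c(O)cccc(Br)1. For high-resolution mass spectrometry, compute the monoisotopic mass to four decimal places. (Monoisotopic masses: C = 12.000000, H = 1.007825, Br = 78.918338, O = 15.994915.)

171.9524

Atom tally by fragment:
  benzene ring core → C:6 H:6
  (− 2 ring H displaced by substituents)
  + OH → O:1 H:1
  + Br → Br:1
Element totals:
  C: 6
  H: 5
  Br: 1
  O: 1
Molecular formula: C6H5BrO.
  M = 6(12.0) + 5(1.007825) + 78.918338 + 15.994915
    = 72.000000 + 5.039125 + 78.918338 + 15.994915 = 171.952378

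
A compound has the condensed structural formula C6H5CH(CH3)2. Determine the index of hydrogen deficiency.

Atom tally by fragment:
  benzene ring core → C:6 H:6
  (− 1 ring H displaced by substituents)
  + CH(CH3)2 → C:3 H:7
Element totals:
  C: 9
  H: 12
Molecular formula: C9H12.
DoU = (2C + 2 + N − H − X) / 2 = (2·9 + 2 + 0 − 12 − 0) / 2 = 4.

4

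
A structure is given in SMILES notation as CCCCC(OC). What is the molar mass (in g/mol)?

Atom tally by fragment:
  CH3 → C:1 H:3
  CH2 → C:1 H:2
  CH2 → C:1 H:2
  CH2 → C:1 H:2
  CH2OCH3 → C:2 H:5 O:1
Element totals:
  C: 6
  H: 14
  O: 1
Molecular formula: C6H14O.
  M = 6(12.011) + 14(1.008) + 15.999
    = 72.066 + 14.112 + 15.999 = 102.177

102.18 g/mol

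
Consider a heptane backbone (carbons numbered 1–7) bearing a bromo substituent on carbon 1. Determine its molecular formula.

Atom tally by fragment:
  BrCH2 → C:1 H:2 Br:1
  CH2 → C:1 H:2
  CH2 → C:1 H:2
  CH2 → C:1 H:2
  CH2 → C:1 H:2
  CH2 → C:1 H:2
  CH3 → C:1 H:3
Element totals:
  C: 7
  H: 15
  Br: 1

C7H15Br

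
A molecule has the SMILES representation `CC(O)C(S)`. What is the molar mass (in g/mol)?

Atom tally by fragment:
  CH3 → C:1 H:3
  CH(OH) → C:1 H:2 O:1
  CH2SH → C:1 H:3 S:1
Element totals:
  C: 3
  H: 8
  O: 1
  S: 1
Molecular formula: C3H8OS.
  M = 3(12.011) + 8(1.008) + 15.999 + 32.06
    = 36.033 + 8.064 + 15.999 + 32.060 = 92.156

92.16 g/mol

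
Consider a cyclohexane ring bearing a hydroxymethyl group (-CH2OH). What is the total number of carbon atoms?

7

Atom tally by fragment:
  cyclohexane ring core → C:6 H:12
  (− 1 ring H displaced by substituents)
  + CH2OH → C:1 H:3 O:1
Element totals:
  C: 7
  H: 14
  O: 1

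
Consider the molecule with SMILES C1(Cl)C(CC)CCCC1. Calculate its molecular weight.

146.66 g/mol

Atom tally by fragment:
  cyclohexane ring core → C:6 H:12
  (− 2 ring H displaced by substituents)
  + Cl → Cl:1
  + C2H5 → C:2 H:5
Element totals:
  C: 8
  H: 15
  Cl: 1
Molecular formula: C8H15Cl.
  M = 8(12.011) + 15(1.008) + 35.45
    = 96.088 + 15.120 + 35.450 = 146.658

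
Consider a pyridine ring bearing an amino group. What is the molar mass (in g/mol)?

94.12 g/mol

Atom tally by fragment:
  pyridine ring core → C:5 H:5 N:1
  (− 1 ring H displaced by substituents)
  + NH2 → N:1 H:2
Element totals:
  C: 5
  H: 6
  N: 2
Molecular formula: C5H6N2.
  M = 5(12.011) + 6(1.008) + 2(14.007)
    = 60.055 + 6.048 + 28.014 = 94.117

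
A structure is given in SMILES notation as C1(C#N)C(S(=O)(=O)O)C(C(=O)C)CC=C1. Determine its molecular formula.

C9H11NO4S

Atom tally by fragment:
  cyclohexene ring core → C:6 H:10
  (− 3 ring H displaced by substituents)
  + CN → C:1 N:1
  + SO3H → S:1 O:3 H:1
  + COCH3 → C:2 H:3 O:1
Element totals:
  C: 9
  H: 11
  N: 1
  O: 4
  S: 1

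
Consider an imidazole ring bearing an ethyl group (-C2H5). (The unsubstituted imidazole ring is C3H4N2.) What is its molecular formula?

C5H8N2

Atom tally by fragment:
  imidazole ring core → C:3 H:4 N:2
  (− 1 ring H displaced by substituents)
  + C2H5 → C:2 H:5
Element totals:
  C: 5
  H: 8
  N: 2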